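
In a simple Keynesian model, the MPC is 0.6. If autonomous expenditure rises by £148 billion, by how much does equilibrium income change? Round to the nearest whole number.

The multiplier is 1/(1 − MPC) = 1/0.4.
ΔY = 148/0.4 = 370.00 ≈ 370

ΔY ≈ 370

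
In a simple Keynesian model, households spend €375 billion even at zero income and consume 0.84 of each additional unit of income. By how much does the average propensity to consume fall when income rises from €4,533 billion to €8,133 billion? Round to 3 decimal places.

At Y = 4533: C = 375 + 0.84(4533) = 4182.72, APC = 4182.72/4533 = 0.9227
At Y = 8133: C = 7206.72, APC = 7206.72/8133 = 0.8861
Fall in APC = 0.9227 − 0.8861 = 0.0366 ≈ 0.037

ΔAPC = 0.037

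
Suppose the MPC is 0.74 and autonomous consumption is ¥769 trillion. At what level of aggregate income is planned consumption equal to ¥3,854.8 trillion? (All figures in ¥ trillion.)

Y = 4170

769 + 0.74Y = 3854.8
0.74Y = 3085.8, so Y = 3085.8/0.74 = 4170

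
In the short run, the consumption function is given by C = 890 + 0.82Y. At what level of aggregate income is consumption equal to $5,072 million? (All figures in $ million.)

Y = 5100

890 + 0.82Y = 5072
0.82Y = 4182, so Y = 4182/0.82 = 5100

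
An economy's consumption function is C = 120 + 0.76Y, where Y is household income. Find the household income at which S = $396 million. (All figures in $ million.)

Y = 2150

S = Y − C = -120 + 0.24Y
-120 + 0.24Y = 396, so 0.24Y = 516 and Y = 2150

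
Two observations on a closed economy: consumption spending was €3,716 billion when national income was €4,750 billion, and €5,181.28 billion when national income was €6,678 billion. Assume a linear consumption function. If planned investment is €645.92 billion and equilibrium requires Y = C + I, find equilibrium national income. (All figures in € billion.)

MPC = (5181.28 − 3716)/(6678 − 4750) = 1465.28/1928 = 0.76
a = 3716 − 0.76(4750) = 106
Equilibrium: Y = 106 + 0.76Y + 645.92
0.24Y = 751.92, so Y = 751.92/0.24 = 3133

Y = 3133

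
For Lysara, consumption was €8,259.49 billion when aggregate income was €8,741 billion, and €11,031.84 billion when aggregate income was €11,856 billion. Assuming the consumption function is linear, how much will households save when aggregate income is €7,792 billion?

MPC = (11031.84 − 8259.49)/(11856 − 8741) = 2772.35/3115 = 0.89
a = 8259.49 − 0.89(8741) = 8259.49 − 7779.49 = 480
C = 480 + 0.89(7792) = 7414.88
S = 7792 − 7414.88 = 377.12

S = 377.12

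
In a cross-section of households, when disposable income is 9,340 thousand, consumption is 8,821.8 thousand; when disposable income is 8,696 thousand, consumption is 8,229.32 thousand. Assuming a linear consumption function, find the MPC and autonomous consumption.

MPC = 0.92; a = 229

MPC = ΔC/ΔY = (8821.8 − 8229.32)/(9340 − 8696) = 592.48/644 = 0.92
a = C − MPC·Y = 8229.32 − 0.92(8696) = 8229.32 − 8000.32 = 229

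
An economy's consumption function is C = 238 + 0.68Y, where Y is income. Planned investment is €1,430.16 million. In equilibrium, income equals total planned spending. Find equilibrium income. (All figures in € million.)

Y = C + I = 238 + 0.68Y + 1430.16
Y − 0.68Y = 1668.16
0.32Y = 1668.16, so Y = 1668.16/0.32 = 5213

Y = 5213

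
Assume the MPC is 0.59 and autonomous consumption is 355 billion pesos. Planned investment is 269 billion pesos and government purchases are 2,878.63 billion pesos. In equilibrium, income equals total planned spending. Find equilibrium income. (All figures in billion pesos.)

Y = C + I + G = 355 + 0.59Y + 269 + 2878.63
Y − 0.59Y = 3502.63
0.41Y = 3502.63, so Y = 3502.63/0.41 = 8543

Y = 8543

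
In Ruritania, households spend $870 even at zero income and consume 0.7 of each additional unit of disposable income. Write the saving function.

S = -870 + 0.3Y

S = Y − C = Y − (870 + 0.7Y) = -870 + (1 − 0.7)Y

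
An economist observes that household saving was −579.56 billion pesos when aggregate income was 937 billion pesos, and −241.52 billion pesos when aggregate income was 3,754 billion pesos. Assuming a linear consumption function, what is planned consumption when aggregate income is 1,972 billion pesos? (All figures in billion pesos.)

C = 2427.36

MPS = ΔS/ΔY = (-241.52 − (-579.56))/(3754 − 937) = 338.04/2817 = 0.12
MPC = 1 − MPS = 0.88
Autonomous saving = -579.56 − 0.12(937) = -692, so a = 692
C = 692 + 0.88(1972) = 692 + 1735.36 = 2427.36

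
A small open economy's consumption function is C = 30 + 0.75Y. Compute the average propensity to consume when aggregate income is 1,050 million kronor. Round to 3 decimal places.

C = 30 + 0.75(1050) = 817.5
APC = C/Y = 817.5/1050 = 0.779

APC = 0.779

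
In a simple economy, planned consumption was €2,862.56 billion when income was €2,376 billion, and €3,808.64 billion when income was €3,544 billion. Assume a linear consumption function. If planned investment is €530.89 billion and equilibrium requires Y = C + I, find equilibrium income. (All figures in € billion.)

Y = 7731

MPC = (3808.64 − 2862.56)/(3544 − 2376) = 946.08/1168 = 0.81
a = 2862.56 − 0.81(2376) = 938
Equilibrium: Y = 938 + 0.81Y + 530.89
0.19Y = 1468.89, so Y = 1468.89/0.19 = 7731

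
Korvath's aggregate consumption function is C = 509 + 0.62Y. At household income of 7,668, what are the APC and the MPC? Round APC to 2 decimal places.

MPC = 0.62 (the slope of the consumption function)
C = 509 + 0.62(7668) = 5263.16, so APC = 5263.16/7668 = 0.69

APC = 0.69; MPC = 0.62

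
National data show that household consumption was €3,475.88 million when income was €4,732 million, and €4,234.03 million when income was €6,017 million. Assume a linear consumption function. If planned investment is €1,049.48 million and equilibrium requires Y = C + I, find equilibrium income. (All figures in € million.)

MPC = (4234.03 − 3475.88)/(6017 − 4732) = 758.15/1285 = 0.59
a = 3475.88 − 0.59(4732) = 684
Equilibrium: Y = 684 + 0.59Y + 1049.48
0.41Y = 1733.48, so Y = 1733.48/0.41 = 4228

Y = 4228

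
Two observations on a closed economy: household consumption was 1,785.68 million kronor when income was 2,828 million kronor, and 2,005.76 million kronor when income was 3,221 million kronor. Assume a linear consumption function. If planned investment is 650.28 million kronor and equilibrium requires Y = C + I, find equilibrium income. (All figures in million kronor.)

MPC = (2005.76 − 1785.68)/(3221 − 2828) = 220.08/393 = 0.56
a = 1785.68 − 0.56(2828) = 202
Equilibrium: Y = 202 + 0.56Y + 650.28
0.44Y = 852.28, so Y = 852.28/0.44 = 1937

Y = 1937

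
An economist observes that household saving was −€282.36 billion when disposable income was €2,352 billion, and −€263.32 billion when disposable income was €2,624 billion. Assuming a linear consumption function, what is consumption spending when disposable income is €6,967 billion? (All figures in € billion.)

C = 6926.31

MPS = ΔS/ΔY = (-263.32 − (-282.36))/(2624 − 2352) = 19.04/272 = 0.07
MPC = 1 − MPS = 0.93
Autonomous saving = -282.36 − 0.07(2352) = -447, so a = 447
C = 447 + 0.93(6967) = 447 + 6479.31 = 6926.31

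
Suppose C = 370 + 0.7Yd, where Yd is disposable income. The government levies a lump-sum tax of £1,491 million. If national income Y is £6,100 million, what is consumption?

C = 3596.3

Yd = Y − T = 6100 − 1491 = 4609
C = 370 + 0.7(4609) = 370 + 3226.3 = 3596.3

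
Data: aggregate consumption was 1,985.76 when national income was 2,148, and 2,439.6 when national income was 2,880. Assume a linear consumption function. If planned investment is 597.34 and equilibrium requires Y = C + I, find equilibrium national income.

MPC = (2439.6 − 1985.76)/(2880 − 2148) = 453.84/732 = 0.62
a = 1985.76 − 0.62(2148) = 654
Equilibrium: Y = 654 + 0.62Y + 597.34
0.38Y = 1251.34, so Y = 1251.34/0.38 = 3293

Y = 3293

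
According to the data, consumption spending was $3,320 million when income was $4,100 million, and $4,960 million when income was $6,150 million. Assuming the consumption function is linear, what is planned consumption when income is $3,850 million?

C = 3120

MPC = (4960 − 3320)/(6150 − 4100) = 1640/2050 = 0.8
a = 3320 − 0.8(4100) = 3320 − 3280 = 40
C = 40 + 0.8(3850) = 40 + 3080 = 3120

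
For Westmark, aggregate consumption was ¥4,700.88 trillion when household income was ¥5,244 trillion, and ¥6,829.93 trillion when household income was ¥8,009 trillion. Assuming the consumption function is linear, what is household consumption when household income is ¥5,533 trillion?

C = 4923.41

MPC = (6829.93 − 4700.88)/(8009 − 5244) = 2129.05/2765 = 0.77
a = 4700.88 − 0.77(5244) = 4700.88 − 4037.88 = 663
C = 663 + 0.77(5533) = 663 + 4260.41 = 4923.41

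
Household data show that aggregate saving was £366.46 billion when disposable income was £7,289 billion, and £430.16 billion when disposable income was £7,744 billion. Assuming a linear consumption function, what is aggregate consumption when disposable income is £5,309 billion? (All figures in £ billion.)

MPS = ΔS/ΔY = (430.16 − 366.46)/(7744 − 7289) = 63.7/455 = 0.14
MPC = 1 − MPS = 0.86
Autonomous saving = 366.46 − 0.14(7289) = -654, so a = 654
C = 654 + 0.86(5309) = 654 + 4565.74 = 5219.74

C = 5219.74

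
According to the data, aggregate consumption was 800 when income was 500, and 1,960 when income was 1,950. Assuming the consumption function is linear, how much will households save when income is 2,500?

MPC = (1960 − 800)/(1950 − 500) = 1160/1450 = 0.8
a = 800 − 0.8(500) = 800 − 400 = 400
C = 400 + 0.8(2500) = 2400
S = 2500 − 2400 = 100

S = 100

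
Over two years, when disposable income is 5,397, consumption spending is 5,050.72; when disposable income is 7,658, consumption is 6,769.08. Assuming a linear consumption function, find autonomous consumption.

MPC = ΔC/ΔY = (6769.08 − 5050.72)/(7658 − 5397) = 1718.36/2261 = 0.76
a = C − MPC·Y = 5050.72 − 0.76(5397) = 5050.72 − 4101.72 = 949

a = 949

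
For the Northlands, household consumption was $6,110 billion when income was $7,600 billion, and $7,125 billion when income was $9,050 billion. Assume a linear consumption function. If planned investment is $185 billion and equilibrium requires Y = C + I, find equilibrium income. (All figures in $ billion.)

MPC = (7125 − 6110)/(9050 − 7600) = 1015/1450 = 0.7
a = 6110 − 0.7(7600) = 790
Equilibrium: Y = 790 + 0.7Y + 185
0.3Y = 975, so Y = 975/0.3 = 3250

Y = 3250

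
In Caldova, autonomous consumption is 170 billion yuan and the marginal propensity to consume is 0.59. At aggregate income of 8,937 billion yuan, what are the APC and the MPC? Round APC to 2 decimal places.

APC = 0.61; MPC = 0.59

MPC = 0.59 (the slope of the consumption function)
C = 170 + 0.59(8937) = 5442.83, so APC = 5442.83/8937 = 0.61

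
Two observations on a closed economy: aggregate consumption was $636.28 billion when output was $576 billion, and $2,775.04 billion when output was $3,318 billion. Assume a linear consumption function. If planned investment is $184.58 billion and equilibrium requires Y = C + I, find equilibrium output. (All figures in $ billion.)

MPC = (2775.04 − 636.28)/(3318 − 576) = 2138.76/2742 = 0.78
a = 636.28 − 0.78(576) = 187
Equilibrium: Y = 187 + 0.78Y + 184.58
0.22Y = 371.58, so Y = 371.58/0.22 = 1689

Y = 1689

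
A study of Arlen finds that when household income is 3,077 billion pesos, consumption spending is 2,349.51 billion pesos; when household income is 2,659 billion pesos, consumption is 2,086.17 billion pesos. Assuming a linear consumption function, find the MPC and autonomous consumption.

MPC = ΔC/ΔY = (2349.51 − 2086.17)/(3077 − 2659) = 263.34/418 = 0.63
a = C − MPC·Y = 2086.17 − 0.63(2659) = 2086.17 − 1675.17 = 411

MPC = 0.63; a = 411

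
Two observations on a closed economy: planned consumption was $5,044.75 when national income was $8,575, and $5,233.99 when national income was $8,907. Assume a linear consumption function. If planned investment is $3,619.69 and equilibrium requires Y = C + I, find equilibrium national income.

Y = 8783

MPC = (5233.99 − 5044.75)/(8907 − 8575) = 189.24/332 = 0.57
a = 5044.75 − 0.57(8575) = 157
Equilibrium: Y = 157 + 0.57Y + 3619.69
0.43Y = 3776.69, so Y = 3776.69/0.43 = 8783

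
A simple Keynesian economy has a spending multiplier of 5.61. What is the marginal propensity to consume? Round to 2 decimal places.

MPC = 0.82

k = 1/(1 − MPC), so 1 − MPC = 1/k = 1/5.61 = 0.1783
MPC = 1 − 0.1783 = 0.82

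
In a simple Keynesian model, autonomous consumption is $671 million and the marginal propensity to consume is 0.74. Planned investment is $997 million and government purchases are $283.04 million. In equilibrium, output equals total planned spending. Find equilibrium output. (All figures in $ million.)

Y = 7504

Y = C + I + G = 671 + 0.74Y + 997 + 283.04
Y − 0.74Y = 1951.04
0.26Y = 1951.04, so Y = 1951.04/0.26 = 7504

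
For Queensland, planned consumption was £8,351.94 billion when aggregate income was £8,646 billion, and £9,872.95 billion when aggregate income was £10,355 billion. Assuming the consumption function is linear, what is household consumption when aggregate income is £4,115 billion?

C = 4319.35

MPC = (9872.95 − 8351.94)/(10355 − 8646) = 1521.01/1709 = 0.89
a = 8351.94 − 0.89(8646) = 8351.94 − 7694.94 = 657
C = 657 + 0.89(4115) = 657 + 3662.35 = 4319.35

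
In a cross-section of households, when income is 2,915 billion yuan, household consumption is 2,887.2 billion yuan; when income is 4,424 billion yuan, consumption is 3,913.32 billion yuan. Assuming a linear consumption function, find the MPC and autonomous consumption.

MPC = 0.68; a = 905

MPC = ΔC/ΔY = (3913.32 − 2887.2)/(4424 − 2915) = 1026.12/1509 = 0.68
a = C − MPC·Y = 2887.2 − 0.68(2915) = 2887.2 − 1982.2 = 905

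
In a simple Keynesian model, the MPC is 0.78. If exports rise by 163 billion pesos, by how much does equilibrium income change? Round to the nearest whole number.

The multiplier is 1/(1 − MPC) = 1/0.22.
ΔY = 163/0.22 = 740.91 ≈ 741

ΔY ≈ 741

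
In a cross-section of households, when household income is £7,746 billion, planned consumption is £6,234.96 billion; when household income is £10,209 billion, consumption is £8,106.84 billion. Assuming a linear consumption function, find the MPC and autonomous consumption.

MPC = ΔC/ΔY = (8106.84 − 6234.96)/(10209 − 7746) = 1871.88/2463 = 0.76
a = C − MPC·Y = 6234.96 − 0.76(7746) = 6234.96 − 5886.96 = 348

MPC = 0.76; a = 348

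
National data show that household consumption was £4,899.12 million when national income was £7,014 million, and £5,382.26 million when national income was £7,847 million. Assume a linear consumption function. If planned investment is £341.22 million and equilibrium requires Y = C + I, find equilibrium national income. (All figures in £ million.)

Y = 2791

MPC = (5382.26 − 4899.12)/(7847 − 7014) = 483.14/833 = 0.58
a = 4899.12 − 0.58(7014) = 831
Equilibrium: Y = 831 + 0.58Y + 341.22
0.42Y = 1172.22, so Y = 1172.22/0.42 = 2791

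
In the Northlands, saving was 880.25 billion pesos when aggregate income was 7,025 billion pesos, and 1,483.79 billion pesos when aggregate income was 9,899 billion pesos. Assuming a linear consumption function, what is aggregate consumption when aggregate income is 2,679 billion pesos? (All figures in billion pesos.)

MPS = ΔS/ΔY = (1483.79 − 880.25)/(9899 − 7025) = 603.54/2874 = 0.21
MPC = 1 − MPS = 0.79
Autonomous saving = 880.25 − 0.21(7025) = -595, so a = 595
C = 595 + 0.79(2679) = 595 + 2116.41 = 2711.41

C = 2711.41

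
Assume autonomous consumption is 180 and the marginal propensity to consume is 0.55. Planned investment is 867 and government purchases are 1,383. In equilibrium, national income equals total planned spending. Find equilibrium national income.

Y = C + I + G = 180 + 0.55Y + 867 + 1383
Y − 0.55Y = 2430
0.45Y = 2430, so Y = 2430/0.45 = 5400

Y = 5400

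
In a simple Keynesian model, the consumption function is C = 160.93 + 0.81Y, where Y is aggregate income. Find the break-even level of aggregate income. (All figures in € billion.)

At break-even, C = Y: 160.93 + 0.81Y = Y
0.19Y = 160.93, so Y = 160.93/0.19 = 847

Y = 847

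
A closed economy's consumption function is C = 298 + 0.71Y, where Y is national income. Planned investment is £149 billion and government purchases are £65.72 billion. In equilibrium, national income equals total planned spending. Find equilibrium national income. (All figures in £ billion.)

Y = 1768

Y = C + I + G = 298 + 0.71Y + 149 + 65.72
Y − 0.71Y = 512.72
0.29Y = 512.72, so Y = 512.72/0.29 = 1768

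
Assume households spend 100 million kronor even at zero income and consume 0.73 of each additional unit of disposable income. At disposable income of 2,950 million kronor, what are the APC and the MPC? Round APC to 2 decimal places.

APC = 0.76; MPC = 0.73

MPC = 0.73 (the slope of the consumption function)
C = 100 + 0.73(2950) = 2253.5, so APC = 2253.5/2950 = 0.76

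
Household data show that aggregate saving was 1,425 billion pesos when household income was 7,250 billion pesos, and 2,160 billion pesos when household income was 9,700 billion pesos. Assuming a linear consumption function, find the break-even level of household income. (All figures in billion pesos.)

Y = 2500

MPS = ΔS/ΔY = (2160 − 1425)/(9700 − 7250) = 735/2450 = 0.3
MPC = 1 − MPS = 0.7
From S(7250) = 1425: −a + 0.3(7250) = 1425, so a = 2175 − 1425 = 750
Break-even (S = 0): Y = a/MPS = 750/0.3 = 2500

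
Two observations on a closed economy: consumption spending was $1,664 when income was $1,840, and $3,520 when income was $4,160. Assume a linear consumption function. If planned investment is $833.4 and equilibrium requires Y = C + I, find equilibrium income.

Y = 5127

MPC = (3520 − 1664)/(4160 − 1840) = 1856/2320 = 0.8
a = 1664 − 0.8(1840) = 192
Equilibrium: Y = 192 + 0.8Y + 833.4
0.2Y = 1025.4, so Y = 1025.4/0.2 = 5127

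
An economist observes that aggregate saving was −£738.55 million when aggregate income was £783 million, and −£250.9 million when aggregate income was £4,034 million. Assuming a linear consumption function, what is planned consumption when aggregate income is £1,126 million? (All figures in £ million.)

C = 1813.1

MPS = ΔS/ΔY = (-250.9 − (-738.55))/(4034 − 783) = 487.65/3251 = 0.15
MPC = 1 − MPS = 0.85
Autonomous saving = -738.55 − 0.15(783) = -856, so a = 856
C = 856 + 0.85(1126) = 856 + 957.1 = 1813.1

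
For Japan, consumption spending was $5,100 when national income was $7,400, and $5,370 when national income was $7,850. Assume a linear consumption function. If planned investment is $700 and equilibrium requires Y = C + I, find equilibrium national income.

MPC = (5370 − 5100)/(7850 − 7400) = 270/450 = 0.6
a = 5100 − 0.6(7400) = 660
Equilibrium: Y = 660 + 0.6Y + 700
0.4Y = 1360, so Y = 1360/0.4 = 3400

Y = 3400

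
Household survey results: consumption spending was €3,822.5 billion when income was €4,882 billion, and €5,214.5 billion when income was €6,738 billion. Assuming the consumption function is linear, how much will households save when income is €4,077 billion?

MPC = (5214.5 − 3822.5)/(6738 − 4882) = 1392/1856 = 0.75
a = 3822.5 − 0.75(4882) = 3822.5 − 3661.5 = 161
C = 161 + 0.75(4077) = 3218.75
S = 4077 − 3218.75 = 858.25

S = 858.25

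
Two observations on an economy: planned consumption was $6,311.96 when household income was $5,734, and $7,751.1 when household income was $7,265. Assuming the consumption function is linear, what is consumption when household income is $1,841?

C = 2652.54

MPC = (7751.1 − 6311.96)/(7265 − 5734) = 1439.14/1531 = 0.94
a = 6311.96 − 0.94(5734) = 6311.96 − 5389.96 = 922
C = 922 + 0.94(1841) = 922 + 1730.54 = 2652.54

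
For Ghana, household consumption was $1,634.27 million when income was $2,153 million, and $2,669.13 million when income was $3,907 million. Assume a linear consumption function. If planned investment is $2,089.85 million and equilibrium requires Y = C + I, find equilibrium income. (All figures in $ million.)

Y = 5985

MPC = (2669.13 − 1634.27)/(3907 − 2153) = 1034.86/1754 = 0.59
a = 1634.27 − 0.59(2153) = 364
Equilibrium: Y = 364 + 0.59Y + 2089.85
0.41Y = 2453.85, so Y = 2453.85/0.41 = 5985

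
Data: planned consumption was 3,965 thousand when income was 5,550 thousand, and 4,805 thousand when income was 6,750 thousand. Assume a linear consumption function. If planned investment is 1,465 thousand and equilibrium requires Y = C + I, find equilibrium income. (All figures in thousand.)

MPC = (4805 − 3965)/(6750 − 5550) = 840/1200 = 0.7
a = 3965 − 0.7(5550) = 80
Equilibrium: Y = 80 + 0.7Y + 1465
0.3Y = 1545, so Y = 1545/0.3 = 5150

Y = 5150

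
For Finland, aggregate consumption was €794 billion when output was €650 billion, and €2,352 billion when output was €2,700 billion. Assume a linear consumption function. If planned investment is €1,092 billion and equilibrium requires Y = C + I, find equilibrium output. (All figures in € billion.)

Y = 5800

MPC = (2352 − 794)/(2700 − 650) = 1558/2050 = 0.76
a = 794 − 0.76(650) = 300
Equilibrium: Y = 300 + 0.76Y + 1092
0.24Y = 1392, so Y = 1392/0.24 = 5800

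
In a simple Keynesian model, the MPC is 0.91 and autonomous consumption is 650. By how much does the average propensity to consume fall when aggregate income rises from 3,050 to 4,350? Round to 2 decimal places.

At Y = 3050: C = 650 + 0.91(3050) = 3425.5, APC = 3425.5/3050 = 1.123
At Y = 4350: C = 4608.5, APC = 4608.5/4350 = 1.059
Fall in APC = 1.123 − 1.059 = 0.064 ≈ 0.06

ΔAPC = 0.06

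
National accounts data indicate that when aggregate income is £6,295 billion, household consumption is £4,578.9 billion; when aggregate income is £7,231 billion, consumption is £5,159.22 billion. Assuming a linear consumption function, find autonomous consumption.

MPC = ΔC/ΔY = (5159.22 − 4578.9)/(7231 − 6295) = 580.32/936 = 0.62
a = C − MPC·Y = 4578.9 − 0.62(6295) = 4578.9 − 3902.9 = 676

a = 676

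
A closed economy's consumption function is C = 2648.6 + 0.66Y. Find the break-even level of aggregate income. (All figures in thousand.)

Y = 7790

At break-even, C = Y: 2648.6 + 0.66Y = Y
0.34Y = 2648.6, so Y = 2648.6/0.34 = 7790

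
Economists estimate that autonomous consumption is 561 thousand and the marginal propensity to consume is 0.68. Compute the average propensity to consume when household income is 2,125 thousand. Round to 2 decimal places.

APC = 0.94

C = 561 + 0.68(2125) = 2006
APC = C/Y = 2006/2125 = 0.94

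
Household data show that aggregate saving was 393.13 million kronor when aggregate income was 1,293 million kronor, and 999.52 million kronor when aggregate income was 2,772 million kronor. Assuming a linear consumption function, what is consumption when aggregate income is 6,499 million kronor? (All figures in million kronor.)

MPS = ΔS/ΔY = (999.52 − 393.13)/(2772 − 1293) = 606.39/1479 = 0.41
MPC = 1 − MPS = 0.59
Autonomous saving = 393.13 − 0.41(1293) = -137, so a = 137
C = 137 + 0.59(6499) = 137 + 3834.41 = 3971.41

C = 3971.41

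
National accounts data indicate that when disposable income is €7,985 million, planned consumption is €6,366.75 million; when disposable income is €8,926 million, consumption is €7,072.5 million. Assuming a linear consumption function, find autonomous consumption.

MPC = ΔC/ΔY = (7072.5 − 6366.75)/(8926 − 7985) = 705.75/941 = 0.75
a = C − MPC·Y = 6366.75 − 0.75(7985) = 6366.75 − 5988.75 = 378

a = 378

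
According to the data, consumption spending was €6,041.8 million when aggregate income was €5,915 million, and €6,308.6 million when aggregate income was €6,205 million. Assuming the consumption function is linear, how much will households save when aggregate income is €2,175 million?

MPC = (6308.6 − 6041.8)/(6205 − 5915) = 266.8/290 = 0.92
a = 6041.8 − 0.92(5915) = 6041.8 − 5441.8 = 600
C = 600 + 0.92(2175) = 2601
S = 2175 − 2601 = -426

S = -426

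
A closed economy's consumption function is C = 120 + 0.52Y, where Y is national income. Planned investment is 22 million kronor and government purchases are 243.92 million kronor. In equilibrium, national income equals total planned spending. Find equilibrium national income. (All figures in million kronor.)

Y = 804

Y = C + I + G = 120 + 0.52Y + 22 + 243.92
Y − 0.52Y = 385.92
0.48Y = 385.92, so Y = 385.92/0.48 = 804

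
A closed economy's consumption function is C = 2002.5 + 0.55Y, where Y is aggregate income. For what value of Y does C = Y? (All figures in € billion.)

At break-even, C = Y: 2002.5 + 0.55Y = Y
0.45Y = 2002.5, so Y = 2002.5/0.45 = 4450

Y = 4450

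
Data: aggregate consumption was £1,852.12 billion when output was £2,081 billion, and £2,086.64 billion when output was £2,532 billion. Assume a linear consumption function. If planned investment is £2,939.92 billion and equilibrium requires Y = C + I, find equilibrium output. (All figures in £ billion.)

MPC = (2086.64 − 1852.12)/(2532 − 2081) = 234.52/451 = 0.52
a = 1852.12 − 0.52(2081) = 770
Equilibrium: Y = 770 + 0.52Y + 2939.92
0.48Y = 3709.92, so Y = 3709.92/0.48 = 7729

Y = 7729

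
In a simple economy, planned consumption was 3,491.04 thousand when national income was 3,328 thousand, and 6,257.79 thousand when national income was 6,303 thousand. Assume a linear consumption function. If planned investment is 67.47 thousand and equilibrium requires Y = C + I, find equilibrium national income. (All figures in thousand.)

Y = 6621

MPC = (6257.79 − 3491.04)/(6303 − 3328) = 2766.75/2975 = 0.93
a = 3491.04 − 0.93(3328) = 396
Equilibrium: Y = 396 + 0.93Y + 67.47
0.07Y = 463.47, so Y = 463.47/0.07 = 6621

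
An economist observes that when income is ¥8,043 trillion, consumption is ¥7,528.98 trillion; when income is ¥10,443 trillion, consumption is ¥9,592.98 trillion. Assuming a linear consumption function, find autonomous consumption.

MPC = ΔC/ΔY = (9592.98 − 7528.98)/(10443 − 8043) = 2064/2400 = 0.86
a = C − MPC·Y = 7528.98 − 0.86(8043) = 7528.98 − 6916.98 = 612

a = 612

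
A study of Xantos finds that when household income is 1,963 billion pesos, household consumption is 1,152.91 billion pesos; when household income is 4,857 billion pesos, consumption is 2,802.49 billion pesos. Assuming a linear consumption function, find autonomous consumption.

a = 34

MPC = ΔC/ΔY = (2802.49 − 1152.91)/(4857 − 1963) = 1649.58/2894 = 0.57
a = C − MPC·Y = 1152.91 − 0.57(1963) = 1152.91 − 1118.91 = 34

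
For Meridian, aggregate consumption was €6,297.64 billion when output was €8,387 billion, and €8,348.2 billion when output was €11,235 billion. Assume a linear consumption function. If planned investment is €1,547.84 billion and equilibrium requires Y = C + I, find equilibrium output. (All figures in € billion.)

Y = 6453

MPC = (8348.2 − 6297.64)/(11235 − 8387) = 2050.56/2848 = 0.72
a = 6297.64 − 0.72(8387) = 259
Equilibrium: Y = 259 + 0.72Y + 1547.84
0.28Y = 1806.84, so Y = 1806.84/0.28 = 6453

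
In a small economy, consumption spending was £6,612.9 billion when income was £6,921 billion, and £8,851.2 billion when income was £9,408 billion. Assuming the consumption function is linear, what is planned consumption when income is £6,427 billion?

C = 6168.3

MPC = (8851.2 − 6612.9)/(9408 − 6921) = 2238.3/2487 = 0.9
a = 6612.9 − 0.9(6921) = 6612.9 − 6228.9 = 384
C = 384 + 0.9(6427) = 384 + 5784.3 = 6168.3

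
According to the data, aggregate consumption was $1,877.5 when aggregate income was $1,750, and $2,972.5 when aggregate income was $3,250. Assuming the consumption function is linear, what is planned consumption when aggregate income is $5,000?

C = 4250

MPC = (2972.5 − 1877.5)/(3250 − 1750) = 1095/1500 = 0.73
a = 1877.5 − 0.73(1750) = 1877.5 − 1277.5 = 600
C = 600 + 0.73(5000) = 600 + 3650 = 4250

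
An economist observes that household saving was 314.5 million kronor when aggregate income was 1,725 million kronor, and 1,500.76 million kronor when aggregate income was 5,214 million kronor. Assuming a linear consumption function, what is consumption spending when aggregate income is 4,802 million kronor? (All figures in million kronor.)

C = 3441.32

MPS = ΔS/ΔY = (1500.76 − 314.5)/(5214 − 1725) = 1186.26/3489 = 0.34
MPC = 1 − MPS = 0.66
Autonomous saving = 314.5 − 0.34(1725) = -272, so a = 272
C = 272 + 0.66(4802) = 272 + 3169.32 = 3441.32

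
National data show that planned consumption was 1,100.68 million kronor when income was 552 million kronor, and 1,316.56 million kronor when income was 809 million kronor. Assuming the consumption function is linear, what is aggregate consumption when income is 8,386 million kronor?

MPC = (1316.56 − 1100.68)/(809 − 552) = 215.88/257 = 0.84
a = 1100.68 − 0.84(552) = 1100.68 − 463.68 = 637
C = 637 + 0.84(8386) = 637 + 7044.24 = 7681.24

C = 7681.24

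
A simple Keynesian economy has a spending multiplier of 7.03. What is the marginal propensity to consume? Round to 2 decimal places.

MPC = 0.86

k = 1/(1 − MPC), so 1 − MPC = 1/k = 1/7.03 = 0.1422
MPC = 1 − 0.1422 = 0.86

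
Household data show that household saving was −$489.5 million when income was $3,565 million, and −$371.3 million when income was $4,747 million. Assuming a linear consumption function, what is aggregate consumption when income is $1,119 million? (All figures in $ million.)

MPS = ΔS/ΔY = (-371.3 − (-489.5))/(4747 − 3565) = 118.2/1182 = 0.1
MPC = 1 − MPS = 0.9
Autonomous saving = -489.5 − 0.1(3565) = -846, so a = 846
C = 846 + 0.9(1119) = 846 + 1007.1 = 1853.1

C = 1853.1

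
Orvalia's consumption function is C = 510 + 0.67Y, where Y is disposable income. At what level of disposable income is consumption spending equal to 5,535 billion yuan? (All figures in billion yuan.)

510 + 0.67Y = 5535
0.67Y = 5025, so Y = 5025/0.67 = 7500

Y = 7500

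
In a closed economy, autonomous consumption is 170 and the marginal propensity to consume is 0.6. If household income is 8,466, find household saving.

S = 3216.4

C = 170 + 0.6(8466) = 170 + 5079.6 = 5249.6
S = Y − C = 8466 − 5249.6 = 3216.4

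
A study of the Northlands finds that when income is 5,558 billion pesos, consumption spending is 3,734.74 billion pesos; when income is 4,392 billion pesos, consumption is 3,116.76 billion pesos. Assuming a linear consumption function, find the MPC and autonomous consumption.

MPC = ΔC/ΔY = (3734.74 − 3116.76)/(5558 − 4392) = 617.98/1166 = 0.53
a = C − MPC·Y = 3116.76 − 0.53(4392) = 3116.76 − 2327.76 = 789

MPC = 0.53; a = 789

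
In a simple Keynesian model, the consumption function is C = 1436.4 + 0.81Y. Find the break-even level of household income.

Y = 7560

At break-even, C = Y: 1436.4 + 0.81Y = Y
0.19Y = 1436.4, so Y = 1436.4/0.19 = 7560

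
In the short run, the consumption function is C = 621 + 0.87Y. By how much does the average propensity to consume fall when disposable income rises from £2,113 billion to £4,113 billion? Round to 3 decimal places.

ΔAPC = 0.143

At Y = 2113: C = 621 + 0.87(2113) = 2459.31, APC = 2459.31/2113 = 1.1639
At Y = 4113: C = 4199.31, APC = 4199.31/4113 = 1.0210
Fall in APC = 1.1639 − 1.0210 = 0.1429 ≈ 0.143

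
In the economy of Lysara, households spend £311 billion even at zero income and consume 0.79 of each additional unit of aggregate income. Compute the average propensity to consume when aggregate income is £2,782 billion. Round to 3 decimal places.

C = 311 + 0.79(2782) = 2508.78
APC = C/Y = 2508.78/2782 = 0.902

APC = 0.902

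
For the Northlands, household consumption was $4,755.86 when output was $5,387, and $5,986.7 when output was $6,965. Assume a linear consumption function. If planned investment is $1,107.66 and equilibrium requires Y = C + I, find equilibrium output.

MPC = (5986.7 − 4755.86)/(6965 − 5387) = 1230.84/1578 = 0.78
a = 4755.86 − 0.78(5387) = 554
Equilibrium: Y = 554 + 0.78Y + 1107.66
0.22Y = 1661.66, so Y = 1661.66/0.22 = 7553

Y = 7553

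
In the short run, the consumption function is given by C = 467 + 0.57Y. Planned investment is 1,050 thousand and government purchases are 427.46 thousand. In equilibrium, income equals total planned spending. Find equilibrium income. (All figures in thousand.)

Y = 4522

Y = C + I + G = 467 + 0.57Y + 1050 + 427.46
Y − 0.57Y = 1944.46
0.43Y = 1944.46, so Y = 1944.46/0.43 = 4522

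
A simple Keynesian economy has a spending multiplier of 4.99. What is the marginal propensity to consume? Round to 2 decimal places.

MPC = 0.80

k = 1/(1 − MPC), so 1 − MPC = 1/k = 1/4.99 = 0.2004
MPC = 1 − 0.2004 = 0.80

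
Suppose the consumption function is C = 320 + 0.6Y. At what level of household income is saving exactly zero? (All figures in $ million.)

Y = 800

At break-even, C = Y: 320 + 0.6Y = Y
0.4Y = 320, so Y = 320/0.4 = 800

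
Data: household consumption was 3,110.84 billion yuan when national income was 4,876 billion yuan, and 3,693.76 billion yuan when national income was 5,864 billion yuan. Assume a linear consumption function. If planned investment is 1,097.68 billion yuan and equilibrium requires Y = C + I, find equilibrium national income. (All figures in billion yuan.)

MPC = (3693.76 − 3110.84)/(5864 − 4876) = 582.92/988 = 0.59
a = 3110.84 − 0.59(4876) = 234
Equilibrium: Y = 234 + 0.59Y + 1097.68
0.41Y = 1331.68, so Y = 1331.68/0.41 = 3248

Y = 3248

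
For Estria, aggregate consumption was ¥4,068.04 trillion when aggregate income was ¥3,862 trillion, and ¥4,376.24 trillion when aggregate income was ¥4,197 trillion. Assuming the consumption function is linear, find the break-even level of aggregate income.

MPC = (4376.24 − 4068.04)/(4197 − 3862) = 308.2/335 = 0.92
a = 4068.04 − 0.92(3862) = 4068.04 − 3553.04 = 515
Break-even: Y = a/(1−MPC) = 515/0.08 = 6437.5

Y = 6437.5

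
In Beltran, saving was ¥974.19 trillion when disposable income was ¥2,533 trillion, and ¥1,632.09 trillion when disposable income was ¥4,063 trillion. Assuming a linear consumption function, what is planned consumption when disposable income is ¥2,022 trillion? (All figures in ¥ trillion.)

MPS = ΔS/ΔY = (1632.09 − 974.19)/(4063 − 2533) = 657.9/1530 = 0.43
MPC = 1 − MPS = 0.57
Autonomous saving = 974.19 − 0.43(2533) = -115, so a = 115
C = 115 + 0.57(2022) = 115 + 1152.54 = 1267.54

C = 1267.54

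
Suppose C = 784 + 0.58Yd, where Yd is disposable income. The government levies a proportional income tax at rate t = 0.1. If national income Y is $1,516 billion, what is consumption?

Yd = (1 − 0.1)(1516) = 0.9(1516) = 1364.4
C = 784 + 0.58(1364.4) = 784 + 791.352 = 1575.352

C = 1575.352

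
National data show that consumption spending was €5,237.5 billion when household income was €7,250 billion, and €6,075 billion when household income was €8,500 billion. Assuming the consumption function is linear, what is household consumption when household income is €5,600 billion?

MPC = (6075 − 5237.5)/(8500 − 7250) = 837.5/1250 = 0.67
a = 5237.5 − 0.67(7250) = 5237.5 − 4857.5 = 380
C = 380 + 0.67(5600) = 380 + 3752 = 4132

C = 4132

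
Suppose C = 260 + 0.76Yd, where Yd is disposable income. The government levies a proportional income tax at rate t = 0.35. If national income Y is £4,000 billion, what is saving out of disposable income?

Yd = (1 − 0.35)(4000) = 0.65(4000) = 2600
C = 260 + 0.76(2600) = 260 + 1976 = 2236
S = Yd − C = 2600 − 2236 = 364

S = 364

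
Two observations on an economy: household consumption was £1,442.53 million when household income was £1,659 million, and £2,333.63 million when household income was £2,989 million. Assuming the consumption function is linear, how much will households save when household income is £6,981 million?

S = 1972.73

MPC = (2333.63 − 1442.53)/(2989 − 1659) = 891.1/1330 = 0.67
a = 1442.53 − 0.67(1659) = 1442.53 − 1111.53 = 331
C = 331 + 0.67(6981) = 5008.27
S = 6981 − 5008.27 = 1972.73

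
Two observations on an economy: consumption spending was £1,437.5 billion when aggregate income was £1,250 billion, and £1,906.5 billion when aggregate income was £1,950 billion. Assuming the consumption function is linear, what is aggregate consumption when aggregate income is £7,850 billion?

C = 5859.5

MPC = (1906.5 − 1437.5)/(1950 − 1250) = 469/700 = 0.67
a = 1437.5 − 0.67(1250) = 1437.5 − 837.5 = 600
C = 600 + 0.67(7850) = 600 + 5259.5 = 5859.5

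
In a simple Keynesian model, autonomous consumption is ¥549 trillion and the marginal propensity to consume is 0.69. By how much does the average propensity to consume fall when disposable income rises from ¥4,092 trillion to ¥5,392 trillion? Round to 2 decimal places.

At Y = 4092: C = 549 + 0.69(4092) = 3372.48, APC = 3372.48/4092 = 0.824
At Y = 5392: C = 4269.48, APC = 4269.48/5392 = 0.792
Fall in APC = 0.824 − 0.792 = 0.032 ≈ 0.03

ΔAPC = 0.03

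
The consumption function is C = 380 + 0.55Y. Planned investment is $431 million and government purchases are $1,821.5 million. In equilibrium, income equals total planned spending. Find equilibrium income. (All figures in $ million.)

Y = C + I + G = 380 + 0.55Y + 431 + 1821.5
Y − 0.55Y = 2632.5
0.45Y = 2632.5, so Y = 2632.5/0.45 = 5850

Y = 5850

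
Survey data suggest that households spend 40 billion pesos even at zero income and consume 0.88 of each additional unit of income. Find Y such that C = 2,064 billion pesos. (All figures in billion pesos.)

40 + 0.88Y = 2064
0.88Y = 2024, so Y = 2024/0.88 = 2300

Y = 2300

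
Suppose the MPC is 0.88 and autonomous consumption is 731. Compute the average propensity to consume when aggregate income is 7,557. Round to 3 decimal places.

C = 731 + 0.88(7557) = 7381.16
APC = C/Y = 7381.16/7557 = 0.977

APC = 0.977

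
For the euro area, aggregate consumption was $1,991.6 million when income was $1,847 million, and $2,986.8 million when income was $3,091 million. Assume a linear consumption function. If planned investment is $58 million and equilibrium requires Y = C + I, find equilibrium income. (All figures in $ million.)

Y = 2860

MPC = (2986.8 − 1991.6)/(3091 − 1847) = 995.2/1244 = 0.8
a = 1991.6 − 0.8(1847) = 514
Equilibrium: Y = 514 + 0.8Y + 58
0.2Y = 572, so Y = 572/0.2 = 2860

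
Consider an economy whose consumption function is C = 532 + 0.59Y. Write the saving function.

S = -532 + 0.41Y

S = Y − C = Y − (532 + 0.59Y) = -532 + (1 − 0.59)Y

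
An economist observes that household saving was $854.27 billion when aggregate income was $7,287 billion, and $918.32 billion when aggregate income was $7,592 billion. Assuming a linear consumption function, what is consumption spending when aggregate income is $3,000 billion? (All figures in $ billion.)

C = 3046

MPS = ΔS/ΔY = (918.32 − 854.27)/(7592 − 7287) = 64.05/305 = 0.21
MPC = 1 − MPS = 0.79
Autonomous saving = 854.27 − 0.21(7287) = -676, so a = 676
C = 676 + 0.79(3000) = 676 + 2370 = 3046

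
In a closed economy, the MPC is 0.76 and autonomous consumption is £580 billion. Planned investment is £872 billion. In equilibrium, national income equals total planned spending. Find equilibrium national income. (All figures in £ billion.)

Y = 6050

Y = C + I = 580 + 0.76Y + 872
Y − 0.76Y = 1452
0.24Y = 1452, so Y = 1452/0.24 = 6050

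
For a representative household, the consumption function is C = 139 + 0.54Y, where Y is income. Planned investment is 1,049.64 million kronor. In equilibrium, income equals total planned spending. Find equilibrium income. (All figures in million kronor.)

Y = C + I = 139 + 0.54Y + 1049.64
Y − 0.54Y = 1188.64
0.46Y = 1188.64, so Y = 1188.64/0.46 = 2584

Y = 2584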